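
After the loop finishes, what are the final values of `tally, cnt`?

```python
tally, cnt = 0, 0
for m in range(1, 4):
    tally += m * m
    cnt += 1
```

Let's trace through this code step by step.

Initialize: tally = 0
Initialize: cnt = 0
Entering loop: for m in range(1, 4):
After iteration 1: m = 1, tally = 1, cnt = 1
After iteration 2: m = 2, tally = 5, cnt = 2
After iteration 3: m = 3, tally = 14, cnt = 3
Loop ends.

Final answer: 14, 3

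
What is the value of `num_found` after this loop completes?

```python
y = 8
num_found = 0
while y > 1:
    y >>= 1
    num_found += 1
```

Let's trace through this code step by step.

Initialize: y = 8
Initialize: num_found = 0
Entering loop: while y > 1:
After iteration 1: y = 4, num_found = 1
After iteration 2: y = 2, num_found = 2
After iteration 3: y = 1, num_found = 3
Loop ends.

Final answer: 3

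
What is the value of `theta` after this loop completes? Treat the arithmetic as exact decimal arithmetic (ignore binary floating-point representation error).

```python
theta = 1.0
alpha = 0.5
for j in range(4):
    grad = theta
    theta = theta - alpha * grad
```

Let's trace through this code step by step.

Initialize: theta = 1.0
Initialize: alpha = 0.5
Entering loop: for j in range(4):
After iteration 1: j = 0, theta = 0.5, grad = 1.0
After iteration 2: j = 1, theta = 0.25, grad = 0.5
After iteration 3: j = 2, theta = 0.125, grad = 0.25
After iteration 4: j = 3, theta = 0.0625, grad = 0.125
Loop ends.

Final answer: 0.0625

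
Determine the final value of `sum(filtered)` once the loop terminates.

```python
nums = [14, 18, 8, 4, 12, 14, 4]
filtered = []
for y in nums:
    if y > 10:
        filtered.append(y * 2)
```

Let's trace through this code step by step.

Initialize: nums = [14, 18, 8, 4, 12, 14, 4]
Initialize: filtered = []
Entering loop: for y in nums:
After iteration 1: y = 14, filtered = [28]
After iteration 2: y = 18, filtered = [28, 36]
After iteration 3: y = 8, filtered = [28, 36]
After iteration 4: y = 4, filtered = [28, 36]
After iteration 5: y = 12, filtered = [28, 36, 24]
After iteration 6: y = 14, filtered = [28, 36, 24, 28]
After iteration 7: y = 4, filtered = [28, 36, 24, 28]
Loop ends.
sum(filtered) = 116

Final answer: 116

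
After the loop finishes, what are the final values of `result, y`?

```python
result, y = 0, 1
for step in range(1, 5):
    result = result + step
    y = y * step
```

Let's trace through this code step by step.

Initialize: result = 0
Initialize: y = 1
Entering loop: for step in range(1, 5):
After iteration 1: step = 1, result = 1, y = 1
After iteration 2: step = 2, result = 3, y = 2
After iteration 3: step = 3, result = 6, y = 6
After iteration 4: step = 4, result = 10, y = 24
Loop ends.

Final answer: 10, 24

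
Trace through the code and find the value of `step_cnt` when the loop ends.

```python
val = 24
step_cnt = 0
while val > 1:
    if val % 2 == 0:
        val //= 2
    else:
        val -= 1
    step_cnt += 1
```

Let's trace through this code step by step.

Initialize: val = 24
Initialize: step_cnt = 0
Entering loop: while val > 1:
After iteration 1: val = 12, step_cnt = 1
After iteration 2: val = 6, step_cnt = 2
After iteration 3: val = 3, step_cnt = 3
After iteration 4: val = 2, step_cnt = 4
After iteration 5: val = 1, step_cnt = 5
Loop ends.

Final answer: 5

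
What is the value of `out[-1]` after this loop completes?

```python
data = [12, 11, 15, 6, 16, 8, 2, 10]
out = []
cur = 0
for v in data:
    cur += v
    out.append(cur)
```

Let's trace through this code step by step.

Initialize: data = [12, 11, 15, 6, 16, 8, 2, 10]
Initialize: out = []
Initialize: cur = 0
Entering loop: for v in data:
After iteration 1: v = 12, out = [12], cur = 12
After iteration 2: v = 11, out = [12, 23], cur = 23
After iteration 3: v = 15, out = [12, 23, 38], cur = 38
After iteration 4: v = 6, out = [12, 23, 38, 44], cur = 44
After iteration 5: v = 16, out = [12, 23, 38, 44, 60], cur = 60
After iteration 6: v = 8, out = [12, 23, 38, 44, 60, 68], cur = 68
After iteration 7: v = 2, out = [12, 23, 38, 44, 60, 68, 70], cur = 70
After iteration 8: v = 10, out = [12, 23, 38, 44, 60, 68, 70, 80], cur = 80
Loop ends.
out[-1] = 80

Final answer: 80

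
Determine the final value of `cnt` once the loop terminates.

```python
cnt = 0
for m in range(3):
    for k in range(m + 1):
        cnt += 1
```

Let's trace through this code step by step.

Initialize: cnt = 0
Entering loop: for m in range(3):
After iteration 1: m = 0, cnt = 1, k = 0
After iteration 2: m = 1, cnt = 3, k = 1
After iteration 3: m = 2, cnt = 6, k = 2
Loop ends.

Final answer: 6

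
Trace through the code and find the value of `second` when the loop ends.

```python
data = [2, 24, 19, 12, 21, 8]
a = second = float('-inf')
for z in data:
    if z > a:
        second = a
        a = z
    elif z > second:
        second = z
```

Let's trace through this code step by step.

Initialize: data = [2, 24, 19, 12, 21, 8]
Initialize: a = -inf
Initialize: second = -inf
Entering loop: for z in data:
After iteration 1: z = 2, a = 2, second = -inf
After iteration 2: z = 24, a = 24, second = 2
After iteration 3: z = 19, a = 24, second = 19
After iteration 4: z = 12, a = 24, second = 19
After iteration 5: z = 21, a = 24, second = 21
After iteration 6: z = 8, a = 24, second = 21
Loop ends.

Final answer: 21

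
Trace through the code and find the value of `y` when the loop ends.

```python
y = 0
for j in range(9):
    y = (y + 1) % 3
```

Let's trace through this code step by step.

Initialize: y = 0
Entering loop: for j in range(9):
After iteration 1: j = 0, y = 1
After iteration 2: j = 1, y = 2
After iteration 3: j = 2, y = 0
After iteration 4: j = 3, y = 1
After iteration 5: j = 4, y = 2
After iteration 6: j = 5, y = 0
After iteration 7: j = 6, y = 1
After iteration 8: j = 7, y = 2
After iteration 9: j = 8, y = 0
Loop ends.

Final answer: 0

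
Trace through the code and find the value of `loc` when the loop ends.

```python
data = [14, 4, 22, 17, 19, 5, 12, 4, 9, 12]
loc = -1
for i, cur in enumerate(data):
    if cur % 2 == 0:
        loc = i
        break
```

Let's trace through this code step by step.

Initialize: data = [14, 4, 22, 17, 19, 5, 12, 4, 9, 12]
Initialize: loc = -1
Entering loop: for i, cur in enumerate(data):
After iteration 1: i = 0, cur = 14, loc = 0
Loop ends.

Final answer: 0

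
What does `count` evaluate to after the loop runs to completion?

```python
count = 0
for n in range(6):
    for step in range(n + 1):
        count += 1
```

Let's trace through this code step by step.

Initialize: count = 0
Entering loop: for n in range(6):
After iteration 1: n = 0, count = 1, step = 0
After iteration 2: n = 1, count = 3, step = 1
After iteration 3: n = 2, count = 6, step = 2
After iteration 4: n = 3, count = 10, step = 3
After iteration 5: n = 4, count = 15, step = 4
After iteration 6: n = 5, count = 21, step = 5
Loop ends.

Final answer: 21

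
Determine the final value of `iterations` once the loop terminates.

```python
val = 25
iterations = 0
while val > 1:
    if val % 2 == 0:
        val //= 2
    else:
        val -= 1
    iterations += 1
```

Let's trace through this code step by step.

Initialize: val = 25
Initialize: iterations = 0
Entering loop: while val > 1:
After iteration 1: val = 24, iterations = 1
After iteration 2: val = 12, iterations = 2
After iteration 3: val = 6, iterations = 3
After iteration 4: val = 3, iterations = 4
After iteration 5: val = 2, iterations = 5
After iteration 6: val = 1, iterations = 6
Loop ends.

Final answer: 6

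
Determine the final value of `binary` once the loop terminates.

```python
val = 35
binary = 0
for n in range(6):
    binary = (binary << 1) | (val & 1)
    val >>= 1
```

Let's trace through this code step by step.

Initialize: val = 35
Initialize: binary = 0
Entering loop: for n in range(6):
After iteration 1: n = 0, val = 17, binary = 1
After iteration 2: n = 1, val = 8, binary = 3
After iteration 3: n = 2, val = 4, binary = 6
After iteration 4: n = 3, val = 2, binary = 12
After iteration 5: n = 4, val = 1, binary = 24
After iteration 6: n = 5, val = 0, binary = 49
Loop ends.

Final answer: 49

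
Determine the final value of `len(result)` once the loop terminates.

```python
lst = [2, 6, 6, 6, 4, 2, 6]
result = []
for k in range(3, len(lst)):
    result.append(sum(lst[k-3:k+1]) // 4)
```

Let's trace through this code step by step.

Initialize: lst = [2, 6, 6, 6, 4, 2, 6]
Initialize: result = []
Entering loop: for k in range(3, len(lst)):
After iteration 1: k = 3, result = [5]
After iteration 2: k = 4, result = [5, 5]
After iteration 3: k = 5, result = [5, 5, 4]
After iteration 4: k = 6, result = [5, 5, 4, 4]
Loop ends.
len(result) = 4

Final answer: 4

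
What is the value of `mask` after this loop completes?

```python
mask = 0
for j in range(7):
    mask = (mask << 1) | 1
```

Let's trace through this code step by step.

Initialize: mask = 0
Entering loop: for j in range(7):
After iteration 1: j = 0, mask = 1
After iteration 2: j = 1, mask = 3
After iteration 3: j = 2, mask = 7
After iteration 4: j = 3, mask = 15
After iteration 5: j = 4, mask = 31
After iteration 6: j = 5, mask = 63
After iteration 7: j = 6, mask = 127
Loop ends.

Final answer: 127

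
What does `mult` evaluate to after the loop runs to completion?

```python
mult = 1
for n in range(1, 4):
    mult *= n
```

Let's trace through this code step by step.

Initialize: mult = 1
Entering loop: for n in range(1, 4):
After iteration 1: n = 1, mult = 1
After iteration 2: n = 2, mult = 2
After iteration 3: n = 3, mult = 6
Loop ends.

Final answer: 6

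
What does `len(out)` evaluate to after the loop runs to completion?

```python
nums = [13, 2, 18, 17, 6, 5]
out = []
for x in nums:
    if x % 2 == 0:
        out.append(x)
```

Let's trace through this code step by step.

Initialize: nums = [13, 2, 18, 17, 6, 5]
Initialize: out = []
Entering loop: for x in nums:
After iteration 1: x = 13, out = []
After iteration 2: x = 2, out = [2]
After iteration 3: x = 18, out = [2, 18]
After iteration 4: x = 17, out = [2, 18]
After iteration 5: x = 6, out = [2, 18, 6]
After iteration 6: x = 5, out = [2, 18, 6]
Loop ends.
len(out) = 3

Final answer: 3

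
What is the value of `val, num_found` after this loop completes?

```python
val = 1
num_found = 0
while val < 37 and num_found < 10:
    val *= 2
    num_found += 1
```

Let's trace through this code step by step.

Initialize: val = 1
Initialize: num_found = 0
Entering loop: while val < 37 and num_found < 10:
After iteration 1: val = 2, num_found = 1
After iteration 2: val = 4, num_found = 2
After iteration 3: val = 8, num_found = 3
After iteration 4: val = 16, num_found = 4
After iteration 5: val = 32, num_found = 5
After iteration 6: val = 64, num_found = 6
Loop ends.

Final answer: 64, 6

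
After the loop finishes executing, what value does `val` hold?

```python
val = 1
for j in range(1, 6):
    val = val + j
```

Let's trace through this code step by step.

Initialize: val = 1
Entering loop: for j in range(1, 6):
After iteration 1: j = 1, val = 2
After iteration 2: j = 2, val = 4
After iteration 3: j = 3, val = 7
After iteration 4: j = 4, val = 11
After iteration 5: j = 5, val = 16
Loop ends.

Final answer: 16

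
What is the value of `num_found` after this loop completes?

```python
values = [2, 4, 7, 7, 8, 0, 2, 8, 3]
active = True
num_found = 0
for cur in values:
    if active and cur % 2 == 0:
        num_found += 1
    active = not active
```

Let's trace through this code step by step.

Initialize: values = [2, 4, 7, 7, 8, 0, 2, 8, 3]
Initialize: active = True
Initialize: num_found = 0
Entering loop: for cur in values:
After iteration 1: cur = 2, active = False, num_found = 1
After iteration 2: cur = 4, active = True, num_found = 1
After iteration 3: cur = 7, active = False, num_found = 1
After iteration 4: cur = 7, active = True, num_found = 1
After iteration 5: cur = 8, active = False, num_found = 2
After iteration 6: cur = 0, active = True, num_found = 2
After iteration 7: cur = 2, active = False, num_found = 3
After iteration 8: cur = 8, active = True, num_found = 3
After iteration 9: cur = 3, active = False, num_found = 3
Loop ends.

Final answer: 3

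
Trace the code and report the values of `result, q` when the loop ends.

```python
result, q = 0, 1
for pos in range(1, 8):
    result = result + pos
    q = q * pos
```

Let's trace through this code step by step.

Initialize: result = 0
Initialize: q = 1
Entering loop: for pos in range(1, 8):
After iteration 1: pos = 1, result = 1, q = 1
After iteration 2: pos = 2, result = 3, q = 2
After iteration 3: pos = 3, result = 6, q = 6
After iteration 4: pos = 4, result = 10, q = 24
After iteration 5: pos = 5, result = 15, q = 120
After iteration 6: pos = 6, result = 21, q = 720
After iteration 7: pos = 7, result = 28, q = 5040
Loop ends.

Final answer: 28, 5040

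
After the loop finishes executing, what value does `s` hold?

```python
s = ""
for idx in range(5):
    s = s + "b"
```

Let's trace through this code step by step.

Initialize: s = ''
Entering loop: for idx in range(5):
After iteration 1: idx = 0, s = 'b'
After iteration 2: idx = 1, s = 'bb'
After iteration 3: idx = 2, s = 'bbb'
After iteration 4: idx = 3, s = 'bbbb'
After iteration 5: idx = 4, s = 'bbbbb'
Loop ends.

Final answer: 'bbbbb'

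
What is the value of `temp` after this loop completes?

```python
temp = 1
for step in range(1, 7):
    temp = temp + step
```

Let's trace through this code step by step.

Initialize: temp = 1
Entering loop: for step in range(1, 7):
After iteration 1: step = 1, temp = 2
After iteration 2: step = 2, temp = 4
After iteration 3: step = 3, temp = 7
After iteration 4: step = 4, temp = 11
After iteration 5: step = 5, temp = 16
After iteration 6: step = 6, temp = 22
Loop ends.

Final answer: 22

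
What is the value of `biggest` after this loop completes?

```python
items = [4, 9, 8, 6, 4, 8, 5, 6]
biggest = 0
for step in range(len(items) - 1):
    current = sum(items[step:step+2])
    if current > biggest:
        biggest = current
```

Let's trace through this code step by step.

Initialize: items = [4, 9, 8, 6, 4, 8, 5, 6]
Initialize: biggest = 0
Entering loop: for step in range(len(items) - 1):
After iteration 1: step = 0, biggest = 13, current = 13
After iteration 2: step = 1, biggest = 17, current = 17
After iteration 3: step = 2, biggest = 17, current = 14
After iteration 4: step = 3, biggest = 17, current = 10
After iteration 5: step = 4, biggest = 17, current = 12
After iteration 6: step = 5, biggest = 17, current = 13
After iteration 7: step = 6, biggest = 17, current = 11
Loop ends.

Final answer: 17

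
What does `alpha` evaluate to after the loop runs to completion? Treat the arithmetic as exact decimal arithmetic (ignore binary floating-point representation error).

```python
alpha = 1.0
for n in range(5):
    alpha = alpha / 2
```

Let's trace through this code step by step.

Initialize: alpha = 1.0
Entering loop: for n in range(5):
After iteration 1: n = 0, alpha = 0.5
After iteration 2: n = 1, alpha = 0.25
After iteration 3: n = 2, alpha = 0.125
After iteration 4: n = 3, alpha = 0.0625
After iteration 5: n = 4, alpha = 0.03125
Loop ends.

Final answer: 0.03125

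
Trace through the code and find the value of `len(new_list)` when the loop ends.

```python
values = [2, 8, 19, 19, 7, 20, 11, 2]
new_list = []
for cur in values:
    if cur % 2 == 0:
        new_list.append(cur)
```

Let's trace through this code step by step.

Initialize: values = [2, 8, 19, 19, 7, 20, 11, 2]
Initialize: new_list = []
Entering loop: for cur in values:
After iteration 1: cur = 2, new_list = [2]
After iteration 2: cur = 8, new_list = [2, 8]
After iteration 3: cur = 19, new_list = [2, 8]
After iteration 4: cur = 19, new_list = [2, 8]
After iteration 5: cur = 7, new_list = [2, 8]
After iteration 6: cur = 20, new_list = [2, 8, 20]
After iteration 7: cur = 11, new_list = [2, 8, 20]
After iteration 8: cur = 2, new_list = [2, 8, 20, 2]
Loop ends.
len(new_list) = 4

Final answer: 4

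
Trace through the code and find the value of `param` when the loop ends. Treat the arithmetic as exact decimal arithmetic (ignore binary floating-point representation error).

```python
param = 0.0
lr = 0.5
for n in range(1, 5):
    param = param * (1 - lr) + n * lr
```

Let's trace through this code step by step.

Initialize: param = 0.0
Initialize: lr = 0.5
Entering loop: for n in range(1, 5):
After iteration 1: n = 1, param = 0.5
After iteration 2: n = 2, param = 1.25
After iteration 3: n = 3, param = 2.125
After iteration 4: n = 4, param = 3.0625
Loop ends.

Final answer: 3.0625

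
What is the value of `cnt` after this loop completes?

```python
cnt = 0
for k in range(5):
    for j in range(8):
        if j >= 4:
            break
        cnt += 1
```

Let's trace through this code step by step.

Initialize: cnt = 0
Entering loop: for k in range(5):
After iteration 1: k = 0, cnt = 4
After iteration 2: k = 1, cnt = 8
After iteration 3: k = 2, cnt = 12
After iteration 4: k = 3, cnt = 16
After iteration 5: k = 4, cnt = 20
Loop ends.

Final answer: 20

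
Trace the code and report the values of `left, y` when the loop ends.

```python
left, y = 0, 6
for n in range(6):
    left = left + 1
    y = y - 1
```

Let's trace through this code step by step.

Initialize: left = 0
Initialize: y = 6
Entering loop: for n in range(6):
After iteration 1: n = 0, left = 1, y = 5
After iteration 2: n = 1, left = 2, y = 4
After iteration 3: n = 2, left = 3, y = 3
After iteration 4: n = 3, left = 4, y = 2
After iteration 5: n = 4, left = 5, y = 1
After iteration 6: n = 5, left = 6, y = 0
Loop ends.

Final answer: 6, 0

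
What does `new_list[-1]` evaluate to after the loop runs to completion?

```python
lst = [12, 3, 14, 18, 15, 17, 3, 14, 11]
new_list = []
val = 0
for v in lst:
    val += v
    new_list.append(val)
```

Let's trace through this code step by step.

Initialize: lst = [12, 3, 14, 18, 15, 17, 3, 14, 11]
Initialize: new_list = []
Initialize: val = 0
Entering loop: for v in lst:
After iteration 1: v = 12, new_list = [12], val = 12
After iteration 2: v = 3, new_list = [12, 15], val = 15
After iteration 3: v = 14, new_list = [12, 15, 29], val = 29
After iteration 4: v = 18, new_list = [12, 15, 29, 47], val = 47
After iteration 5: v = 15, new_list = [12, 15, 29, 47, 62], val = 62
After iteration 6: v = 17, new_list = [12, 15, 29, 47, 62, 79], val = 79
After iteration 7: v = 3, new_list = [12, 15, 29, 47, 62, 79, 82], val = 82
After iteration 8: v = 14, new_list = [12, 15, 29, 47, 62, 79, 82, 96], val = 96
After iteration 9: v = 11, new_list = [12, 15, 29, 47, 62, 79, 82, 96, 107], val = 107
Loop ends.
new_list[-1] = 107

Final answer: 107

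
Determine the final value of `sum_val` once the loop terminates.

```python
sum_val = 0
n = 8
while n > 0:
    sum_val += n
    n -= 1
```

Let's trace through this code step by step.

Initialize: sum_val = 0
Initialize: n = 8
Entering loop: while n > 0:
After iteration 1: sum_val = 8, n = 7
After iteration 2: sum_val = 15, n = 6
After iteration 3: sum_val = 21, n = 5
After iteration 4: sum_val = 26, n = 4
After iteration 5: sum_val = 30, n = 3
After iteration 6: sum_val = 33, n = 2
After iteration 7: sum_val = 35, n = 1
After iteration 8: sum_val = 36, n = 0
Loop ends.

Final answer: 36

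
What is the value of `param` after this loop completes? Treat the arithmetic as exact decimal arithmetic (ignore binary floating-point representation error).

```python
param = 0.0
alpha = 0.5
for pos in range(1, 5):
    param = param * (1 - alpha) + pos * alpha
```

Let's trace through this code step by step.

Initialize: param = 0.0
Initialize: alpha = 0.5
Entering loop: for pos in range(1, 5):
After iteration 1: pos = 1, param = 0.5
After iteration 2: pos = 2, param = 1.25
After iteration 3: pos = 3, param = 2.125
After iteration 4: pos = 4, param = 3.0625
Loop ends.

Final answer: 3.0625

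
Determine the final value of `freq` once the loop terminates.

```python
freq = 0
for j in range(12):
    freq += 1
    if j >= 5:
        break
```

Let's trace through this code step by step.

Initialize: freq = 0
Entering loop: for j in range(12):
After iteration 1: j = 0, freq = 1
After iteration 2: j = 1, freq = 2
After iteration 3: j = 2, freq = 3
After iteration 4: j = 3, freq = 4
After iteration 5: j = 4, freq = 5
After iteration 6: j = 5, freq = 6
Loop ends.

Final answer: 6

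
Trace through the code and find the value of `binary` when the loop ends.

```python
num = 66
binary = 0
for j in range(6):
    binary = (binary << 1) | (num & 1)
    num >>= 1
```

Let's trace through this code step by step.

Initialize: num = 66
Initialize: binary = 0
Entering loop: for j in range(6):
After iteration 1: j = 0, num = 33, binary = 0
After iteration 2: j = 1, num = 16, binary = 1
After iteration 3: j = 2, num = 8, binary = 2
After iteration 4: j = 3, num = 4, binary = 4
After iteration 5: j = 4, num = 2, binary = 8
After iteration 6: j = 5, num = 1, binary = 16
Loop ends.

Final answer: 16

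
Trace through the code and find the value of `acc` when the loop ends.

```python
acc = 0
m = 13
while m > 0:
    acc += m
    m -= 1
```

Let's trace through this code step by step.

Initialize: acc = 0
Initialize: m = 13
Entering loop: while m > 0:
After iteration 1: acc = 13, m = 12
After iteration 2: acc = 25, m = 11
After iteration 3: acc = 36, m = 10
After iteration 4: acc = 46, m = 9
After iteration 5: acc = 55, m = 8
After iteration 6: acc = 63, m = 7
After iteration 7: acc = 70, m = 6
After iteration 8: acc = 76, m = 5
After iteration 9: acc = 81, m = 4
After iteration 10: acc = 85, m = 3
After iteration 11: acc = 88, m = 2
After iteration 12: acc = 90, m = 1
After iteration 13: acc = 91, m = 0
Loop ends.

Final answer: 91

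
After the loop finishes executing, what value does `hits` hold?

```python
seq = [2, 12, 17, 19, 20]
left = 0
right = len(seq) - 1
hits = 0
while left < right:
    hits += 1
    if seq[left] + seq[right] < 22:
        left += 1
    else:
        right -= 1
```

Let's trace through this code step by step.

Initialize: seq = [2, 12, 17, 19, 20]
Initialize: left = 0
Initialize: right = 4
Initialize: hits = 0
Entering loop: while left < right:
After iteration 1: left = 0, right = 3, hits = 1
After iteration 2: left = 1, right = 3, hits = 2
After iteration 3: left = 1, right = 2, hits = 3
After iteration 4: left = 1, right = 1, hits = 4
Loop ends.

Final answer: 4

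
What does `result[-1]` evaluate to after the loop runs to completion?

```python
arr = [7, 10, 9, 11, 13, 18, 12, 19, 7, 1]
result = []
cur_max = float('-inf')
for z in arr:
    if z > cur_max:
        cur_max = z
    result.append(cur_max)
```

Let's trace through this code step by step.

Initialize: arr = [7, 10, 9, 11, 13, 18, 12, 19, 7, 1]
Initialize: result = []
Initialize: cur_max = -inf
Entering loop: for z in arr:
After iteration 1: z = 7, result = [7], cur_max = 7
After iteration 2: z = 10, result = [7, 10], cur_max = 10
After iteration 3: z = 9, result = [7, 10, 10], cur_max = 10
After iteration 4: z = 11, result = [7, 10, 10, 11], cur_max = 11
After iteration 5: z = 13, result = [7, 10, 10, 11, 13], cur_max = 13
After iteration 6: z = 18, result = [7, 10, 10, 11, 13, 18], cur_max = 18
After iteration 7: z = 12, result = [7, 10, 10, 11, 13, 18, 18], cur_max = 18
After iteration 8: z = 19, result = [7, 10, 10, 11, 13, 18, 18, 19], cur_max = 19
After iteration 9: z = 7, result = [7, 10, 10, 11, 13, 18, 18, 19, 19], cur_max = 19
After iteration 10: z = 1, result = [7, 10, 10, 11, 13, 18, 18, 19, 19, 19], cur_max = 19
Loop ends.
result[-1] = 19

Final answer: 19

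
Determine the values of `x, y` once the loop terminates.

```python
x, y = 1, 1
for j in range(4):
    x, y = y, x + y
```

Let's trace through this code step by step.

Initialize: x = 1
Initialize: y = 1
Entering loop: for j in range(4):
After iteration 1: j = 0, x = 1, y = 2
After iteration 2: j = 1, x = 2, y = 3
After iteration 3: j = 2, x = 3, y = 5
After iteration 4: j = 3, x = 5, y = 8
Loop ends.

Final answer: 5, 8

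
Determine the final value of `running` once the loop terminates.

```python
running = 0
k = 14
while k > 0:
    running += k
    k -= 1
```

Let's trace through this code step by step.

Initialize: running = 0
Initialize: k = 14
Entering loop: while k > 0:
After iteration 1: running = 14, k = 13
After iteration 2: running = 27, k = 12
After iteration 3: running = 39, k = 11
After iteration 4: running = 50, k = 10
After iteration 5: running = 60, k = 9
After iteration 6: running = 69, k = 8
After iteration 7: running = 77, k = 7
After iteration 8: running = 84, k = 6
After iteration 9: running = 90, k = 5
After iteration 10: running = 95, k = 4
After iteration 11: running = 99, k = 3
After iteration 12: running = 102, k = 2
After iteration 13: running = 104, k = 1
After iteration 14: running = 105, k = 0
Loop ends.

Final answer: 105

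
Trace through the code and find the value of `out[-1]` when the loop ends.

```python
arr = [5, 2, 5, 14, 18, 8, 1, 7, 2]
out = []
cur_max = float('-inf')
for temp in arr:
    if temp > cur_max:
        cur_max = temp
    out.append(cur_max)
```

Let's trace through this code step by step.

Initialize: arr = [5, 2, 5, 14, 18, 8, 1, 7, 2]
Initialize: out = []
Initialize: cur_max = -inf
Entering loop: for temp in arr:
After iteration 1: temp = 5, out = [5], cur_max = 5
After iteration 2: temp = 2, out = [5, 5], cur_max = 5
After iteration 3: temp = 5, out = [5, 5, 5], cur_max = 5
After iteration 4: temp = 14, out = [5, 5, 5, 14], cur_max = 14
After iteration 5: temp = 18, out = [5, 5, 5, 14, 18], cur_max = 18
After iteration 6: temp = 8, out = [5, 5, 5, 14, 18, 18], cur_max = 18
After iteration 7: temp = 1, out = [5, 5, 5, 14, 18, 18, 18], cur_max = 18
After iteration 8: temp = 7, out = [5, 5, 5, 14, 18, 18, 18, 18], cur_max = 18
After iteration 9: temp = 2, out = [5, 5, 5, 14, 18, 18, 18, 18, 18], cur_max = 18
Loop ends.
out[-1] = 18

Final answer: 18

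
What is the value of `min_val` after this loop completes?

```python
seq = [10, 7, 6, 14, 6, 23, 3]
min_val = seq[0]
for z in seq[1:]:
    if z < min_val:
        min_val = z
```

Let's trace through this code step by step.

Initialize: seq = [10, 7, 6, 14, 6, 23, 3]
Initialize: min_val = 10
Entering loop: for z in seq[1:]:
After iteration 1: z = 7, min_val = 7
After iteration 2: z = 6, min_val = 6
After iteration 3: z = 14, min_val = 6
After iteration 4: z = 6, min_val = 6
After iteration 5: z = 23, min_val = 6
After iteration 6: z = 3, min_val = 3
Loop ends.

Final answer: 3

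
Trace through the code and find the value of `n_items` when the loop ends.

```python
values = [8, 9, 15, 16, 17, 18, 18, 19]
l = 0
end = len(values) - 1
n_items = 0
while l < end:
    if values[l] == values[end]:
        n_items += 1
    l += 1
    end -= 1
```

Let's trace through this code step by step.

Initialize: values = [8, 9, 15, 16, 17, 18, 18, 19]
Initialize: l = 0
Initialize: end = 7
Initialize: n_items = 0
Entering loop: while l < end:
After iteration 1: l = 1, end = 6, n_items = 0
After iteration 2: l = 2, end = 5, n_items = 0
After iteration 3: l = 3, end = 4, n_items = 0
After iteration 4: l = 4, end = 3, n_items = 0
Loop ends.

Final answer: 0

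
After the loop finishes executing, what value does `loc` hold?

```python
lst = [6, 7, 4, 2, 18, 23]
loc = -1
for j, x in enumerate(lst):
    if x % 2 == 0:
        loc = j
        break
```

Let's trace through this code step by step.

Initialize: lst = [6, 7, 4, 2, 18, 23]
Initialize: loc = -1
Entering loop: for j, x in enumerate(lst):
After iteration 1: j = 0, x = 6, loc = 0
Loop ends.

Final answer: 0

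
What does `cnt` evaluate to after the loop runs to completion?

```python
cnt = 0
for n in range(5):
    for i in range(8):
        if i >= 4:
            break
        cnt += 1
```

Let's trace through this code step by step.

Initialize: cnt = 0
Entering loop: for n in range(5):
After iteration 1: n = 0, cnt = 4
After iteration 2: n = 1, cnt = 8
After iteration 3: n = 2, cnt = 12
After iteration 4: n = 3, cnt = 16
After iteration 5: n = 4, cnt = 20
Loop ends.

Final answer: 20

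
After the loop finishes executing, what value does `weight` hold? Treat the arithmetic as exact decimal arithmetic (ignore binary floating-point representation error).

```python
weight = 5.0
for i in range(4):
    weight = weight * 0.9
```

Let's trace through this code step by step.

Initialize: weight = 5.0
Entering loop: for i in range(4):
After iteration 1: i = 0, weight = 4.5
After iteration 2: i = 1, weight = 4.05
After iteration 3: i = 2, weight = 3.645
After iteration 4: i = 3, weight = 3.2805
Loop ends.

Final answer: 3.2805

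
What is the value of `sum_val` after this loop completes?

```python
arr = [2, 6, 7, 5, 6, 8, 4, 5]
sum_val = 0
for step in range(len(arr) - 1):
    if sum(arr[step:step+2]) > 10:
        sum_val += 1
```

Let's trace through this code step by step.

Initialize: arr = [2, 6, 7, 5, 6, 8, 4, 5]
Initialize: sum_val = 0
Entering loop: for step in range(len(arr) - 1):
After iteration 1: step = 0, sum_val = 0
After iteration 2: step = 1, sum_val = 1
After iteration 3: step = 2, sum_val = 2
After iteration 4: step = 3, sum_val = 3
After iteration 5: step = 4, sum_val = 4
After iteration 6: step = 5, sum_val = 5
After iteration 7: step = 6, sum_val = 5
Loop ends.

Final answer: 5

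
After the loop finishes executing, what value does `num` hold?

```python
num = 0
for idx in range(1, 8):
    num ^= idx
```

Let's trace through this code step by step.

Initialize: num = 0
Entering loop: for idx in range(1, 8):
After iteration 1: idx = 1, num = 1
After iteration 2: idx = 2, num = 3
After iteration 3: idx = 3, num = 0
After iteration 4: idx = 4, num = 4
After iteration 5: idx = 5, num = 1
After iteration 6: idx = 6, num = 7
After iteration 7: idx = 7, num = 0
Loop ends.

Final answer: 0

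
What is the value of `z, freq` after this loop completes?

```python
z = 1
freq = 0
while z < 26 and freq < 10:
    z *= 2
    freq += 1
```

Let's trace through this code step by step.

Initialize: z = 1
Initialize: freq = 0
Entering loop: while z < 26 and freq < 10:
After iteration 1: z = 2, freq = 1
After iteration 2: z = 4, freq = 2
After iteration 3: z = 8, freq = 3
After iteration 4: z = 16, freq = 4
After iteration 5: z = 32, freq = 5
Loop ends.

Final answer: 32, 5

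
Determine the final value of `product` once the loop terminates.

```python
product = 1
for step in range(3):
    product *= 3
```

Let's trace through this code step by step.

Initialize: product = 1
Entering loop: for step in range(3):
After iteration 1: step = 0, product = 3
After iteration 2: step = 1, product = 9
After iteration 3: step = 2, product = 27
Loop ends.

Final answer: 27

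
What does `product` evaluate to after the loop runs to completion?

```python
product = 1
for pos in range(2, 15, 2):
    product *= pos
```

Let's trace through this code step by step.

Initialize: product = 1
Entering loop: for pos in range(2, 15, 2):
After iteration 1: pos = 2, product = 2
After iteration 2: pos = 4, product = 8
After iteration 3: pos = 6, product = 48
After iteration 4: pos = 8, product = 384
After iteration 5: pos = 10, product = 3840
After iteration 6: pos = 12, product = 46080
After iteration 7: pos = 14, product = 645120
Loop ends.

Final answer: 645120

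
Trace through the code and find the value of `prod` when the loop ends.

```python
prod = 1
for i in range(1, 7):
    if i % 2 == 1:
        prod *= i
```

Let's trace through this code step by step.

Initialize: prod = 1
Entering loop: for i in range(1, 7):
After iteration 1: i = 1, prod = 1
After iteration 2: i = 2, prod = 1
After iteration 3: i = 3, prod = 3
After iteration 4: i = 4, prod = 3
After iteration 5: i = 5, prod = 15
After iteration 6: i = 6, prod = 15
Loop ends.

Final answer: 15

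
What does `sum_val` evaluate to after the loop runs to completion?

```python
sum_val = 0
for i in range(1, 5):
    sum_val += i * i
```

Let's trace through this code step by step.

Initialize: sum_val = 0
Entering loop: for i in range(1, 5):
After iteration 1: i = 1, sum_val = 1
After iteration 2: i = 2, sum_val = 5
After iteration 3: i = 3, sum_val = 14
After iteration 4: i = 4, sum_val = 30
Loop ends.

Final answer: 30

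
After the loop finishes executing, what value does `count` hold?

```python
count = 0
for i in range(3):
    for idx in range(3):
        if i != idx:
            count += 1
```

Let's trace through this code step by step.

Initialize: count = 0
Entering loop: for i in range(3):
After iteration 1: i = 0, count = 2
After iteration 2: i = 1, count = 4
After iteration 3: i = 2, count = 6
Loop ends.

Final answer: 6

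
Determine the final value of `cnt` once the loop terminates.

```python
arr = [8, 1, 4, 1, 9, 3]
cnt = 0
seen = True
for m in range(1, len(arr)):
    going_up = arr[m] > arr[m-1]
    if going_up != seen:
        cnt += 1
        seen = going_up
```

Let's trace through this code step by step.

Initialize: arr = [8, 1, 4, 1, 9, 3]
Initialize: cnt = 0
Initialize: seen = True
Entering loop: for m in range(1, len(arr)):
After iteration 1: m = 1, cnt = 1, seen = False, going_up = False
After iteration 2: m = 2, cnt = 2, seen = True, going_up = True
After iteration 3: m = 3, cnt = 3, seen = False, going_up = False
After iteration 4: m = 4, cnt = 4, seen = True, going_up = True
After iteration 5: m = 5, cnt = 5, seen = False, going_up = False
Loop ends.

Final answer: 5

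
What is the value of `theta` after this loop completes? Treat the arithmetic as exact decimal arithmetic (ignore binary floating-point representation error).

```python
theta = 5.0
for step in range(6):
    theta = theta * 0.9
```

Let's trace through this code step by step.

Initialize: theta = 5.0
Entering loop: for step in range(6):
After iteration 1: step = 0, theta = 4.5
After iteration 2: step = 1, theta = 4.05
After iteration 3: step = 2, theta = 3.645
After iteration 4: step = 3, theta = 3.2805
After iteration 5: step = 4, theta = 2.95245
After iteration 6: step = 5, theta = 2.657205
Loop ends.

Final answer: 2.657205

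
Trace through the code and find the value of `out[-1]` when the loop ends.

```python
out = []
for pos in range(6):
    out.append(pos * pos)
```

Let's trace through this code step by step.

Initialize: out = []
Entering loop: for pos in range(6):
After iteration 1: pos = 0, out = [0]
After iteration 2: pos = 1, out = [0, 1]
After iteration 3: pos = 2, out = [0, 1, 4]
After iteration 4: pos = 3, out = [0, 1, 4, 9]
After iteration 5: pos = 4, out = [0, 1, 4, 9, 16]
After iteration 6: pos = 5, out = [0, 1, 4, 9, 16, 25]
Loop ends.
out[-1] = 25

Final answer: 25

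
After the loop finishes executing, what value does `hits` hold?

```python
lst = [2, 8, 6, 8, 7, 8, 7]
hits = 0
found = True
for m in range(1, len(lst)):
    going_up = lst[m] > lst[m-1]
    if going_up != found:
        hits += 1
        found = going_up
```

Let's trace through this code step by step.

Initialize: lst = [2, 8, 6, 8, 7, 8, 7]
Initialize: hits = 0
Initialize: found = True
Entering loop: for m in range(1, len(lst)):
After iteration 1: m = 1, hits = 0, found = True, going_up = True
After iteration 2: m = 2, hits = 1, found = False, going_up = False
After iteration 3: m = 3, hits = 2, found = True, going_up = True
After iteration 4: m = 4, hits = 3, found = False, going_up = False
After iteration 5: m = 5, hits = 4, found = True, going_up = True
After iteration 6: m = 6, hits = 5, found = False, going_up = False
Loop ends.

Final answer: 5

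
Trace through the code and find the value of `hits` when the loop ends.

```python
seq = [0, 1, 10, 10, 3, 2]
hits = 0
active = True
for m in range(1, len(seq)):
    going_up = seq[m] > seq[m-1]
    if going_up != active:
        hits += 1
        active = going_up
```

Let's trace through this code step by step.

Initialize: seq = [0, 1, 10, 10, 3, 2]
Initialize: hits = 0
Initialize: active = True
Entering loop: for m in range(1, len(seq)):
After iteration 1: m = 1, hits = 0, active = True, going_up = True
After iteration 2: m = 2, hits = 0, active = True, going_up = True
After iteration 3: m = 3, hits = 1, active = False, going_up = False
After iteration 4: m = 4, hits = 1, active = False, going_up = False
After iteration 5: m = 5, hits = 1, active = False, going_up = False
Loop ends.

Final answer: 1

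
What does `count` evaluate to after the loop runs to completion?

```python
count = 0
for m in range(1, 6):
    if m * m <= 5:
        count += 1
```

Let's trace through this code step by step.

Initialize: count = 0
Entering loop: for m in range(1, 6):
After iteration 1: m = 1, count = 1
After iteration 2: m = 2, count = 2
After iteration 3: m = 3, count = 2
After iteration 4: m = 4, count = 2
After iteration 5: m = 5, count = 2
Loop ends.

Final answer: 2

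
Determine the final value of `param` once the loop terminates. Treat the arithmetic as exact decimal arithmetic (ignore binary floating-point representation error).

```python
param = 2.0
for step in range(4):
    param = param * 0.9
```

Let's trace through this code step by step.

Initialize: param = 2.0
Entering loop: for step in range(4):
After iteration 1: step = 0, param = 1.8
After iteration 2: step = 1, param = 1.62
After iteration 3: step = 2, param = 1.458
After iteration 4: step = 3, param = 1.3122
Loop ends.

Final answer: 1.3122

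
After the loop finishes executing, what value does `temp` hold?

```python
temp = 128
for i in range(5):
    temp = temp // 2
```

Let's trace through this code step by step.

Initialize: temp = 128
Entering loop: for i in range(5):
After iteration 1: i = 0, temp = 64
After iteration 2: i = 1, temp = 32
After iteration 3: i = 2, temp = 16
After iteration 4: i = 3, temp = 8
After iteration 5: i = 4, temp = 4
Loop ends.

Final answer: 4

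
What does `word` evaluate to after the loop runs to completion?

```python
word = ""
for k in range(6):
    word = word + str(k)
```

Let's trace through this code step by step.

Initialize: word = ''
Entering loop: for k in range(6):
After iteration 1: k = 0, word = '0'
After iteration 2: k = 1, word = '01'
After iteration 3: k = 2, word = '012'
After iteration 4: k = 3, word = '0123'
After iteration 5: k = 4, word = '01234'
After iteration 6: k = 5, word = '012345'
Loop ends.

Final answer: '012345'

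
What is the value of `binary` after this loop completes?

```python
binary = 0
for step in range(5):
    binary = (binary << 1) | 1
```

Let's trace through this code step by step.

Initialize: binary = 0
Entering loop: for step in range(5):
After iteration 1: step = 0, binary = 1
After iteration 2: step = 1, binary = 3
After iteration 3: step = 2, binary = 7
After iteration 4: step = 3, binary = 15
After iteration 5: step = 4, binary = 31
Loop ends.

Final answer: 31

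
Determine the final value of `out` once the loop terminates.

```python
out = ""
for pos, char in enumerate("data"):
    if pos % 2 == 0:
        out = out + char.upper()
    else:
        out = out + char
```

Let's trace through this code step by step.

Initialize: out = ''
Entering loop: for pos, char in enumerate("data"):
After iteration 1: pos = 0, char = 'd', out = 'D'
After iteration 2: pos = 1, char = 'a', out = 'Da'
After iteration 3: pos = 2, char = 't', out = 'DaT'
After iteration 4: pos = 3, char = 'a', out = 'DaTa'
Loop ends.

Final answer: 'DaTa'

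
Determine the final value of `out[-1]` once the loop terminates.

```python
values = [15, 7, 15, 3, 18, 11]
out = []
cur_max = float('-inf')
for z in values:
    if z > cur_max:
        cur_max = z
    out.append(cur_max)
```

Let's trace through this code step by step.

Initialize: values = [15, 7, 15, 3, 18, 11]
Initialize: out = []
Initialize: cur_max = -inf
Entering loop: for z in values:
After iteration 1: z = 15, out = [15], cur_max = 15
After iteration 2: z = 7, out = [15, 15], cur_max = 15
After iteration 3: z = 15, out = [15, 15, 15], cur_max = 15
After iteration 4: z = 3, out = [15, 15, 15, 15], cur_max = 15
After iteration 5: z = 18, out = [15, 15, 15, 15, 18], cur_max = 18
After iteration 6: z = 11, out = [15, 15, 15, 15, 18, 18], cur_max = 18
Loop ends.
out[-1] = 18

Final answer: 18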